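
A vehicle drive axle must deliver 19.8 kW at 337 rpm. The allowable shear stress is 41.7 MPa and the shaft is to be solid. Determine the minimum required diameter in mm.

ω = 2π·337/60 = 35.29 rad/s, so T = P/ω = 19.8×10³ / 35.29 = 561.1 N·m.
For a solid shaft τ_max = 16T/(πd³), so d = (16T/(π τ_allow))^(1/3) = (16·561.1/(π·4.17×10^7))^(1/3) = 0.04092 m.

40.9 mm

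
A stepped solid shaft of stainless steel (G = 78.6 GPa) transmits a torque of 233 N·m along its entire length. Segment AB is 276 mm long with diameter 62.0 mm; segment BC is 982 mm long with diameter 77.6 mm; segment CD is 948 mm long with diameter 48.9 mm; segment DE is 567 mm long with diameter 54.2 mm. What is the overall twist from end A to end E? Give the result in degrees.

J_AB = π(0.0620)⁴/32 = 1.45×10^-6 m⁴; J_BC = π(0.0776)⁴/32 = 3.56×10^-6 m⁴; J_CD = π(0.0489)⁴/32 = 5.61×10^-7 m⁴; J_DE = π(0.0542)⁴/32 = 8.47×10^-7 m⁴.
θ = (T/G)·Σ L_i/J_i = (233.0/78.6×10⁹)·(0.276/1.45×10^-6 + 0.982/3.56×10^-6 + 0.948/5.61×10^-7 + 0.567/8.47×10^-7) = 8.372×10^-3 rad.

0.480°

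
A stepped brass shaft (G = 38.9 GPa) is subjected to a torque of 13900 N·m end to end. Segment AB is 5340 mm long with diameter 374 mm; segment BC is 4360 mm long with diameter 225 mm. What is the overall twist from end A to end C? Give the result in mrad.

7.19 mrad

J_AB = π(0.374)⁴/32 = 1.92×10^-3 m⁴; J_BC = π(0.225)⁴/32 = 2.52×10^-4 m⁴.
θ = (T/G)·Σ L_i/J_i = (13900/38.9×10⁹)·(5.34/1.92×10^-3 + 4.36/2.52×10^-4) = 7.185×10^-3 rad.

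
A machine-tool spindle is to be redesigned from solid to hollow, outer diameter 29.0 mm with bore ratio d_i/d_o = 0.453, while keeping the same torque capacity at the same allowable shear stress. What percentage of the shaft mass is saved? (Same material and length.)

18.2 %

Equal τ_max and T ⇒ the solid shaft needs d_s³ = d_o³(1−k⁴), so d_s = 29.0·(1−0.453⁴)^(1/3) = 28.59 mm.
Area ratio A_h/A_s = d_o²(1−k²)/d_s² = (1−k²)/(1−k⁴)^(2/3) = 0.8179.
Mass saving = 1 − 0.8179 = 18.2 %.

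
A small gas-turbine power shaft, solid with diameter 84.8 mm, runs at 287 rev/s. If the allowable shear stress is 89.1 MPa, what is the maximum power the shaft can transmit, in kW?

J = πd⁴/32 = π(0.0848)⁴/32 = 5.077×10^-6 m⁴.
T_max = τ_allow·J/r = 8.91×10^7 × 5.077×10^-6 / 0.0424 = 10670 N·m.
ω = 2π·287 = 1803 rad/s, so P_max = T_max·ω = 1.924×10^7 W.

19200 kW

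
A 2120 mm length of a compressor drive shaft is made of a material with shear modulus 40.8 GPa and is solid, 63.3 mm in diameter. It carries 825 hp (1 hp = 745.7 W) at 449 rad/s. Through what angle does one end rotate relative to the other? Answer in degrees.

ω = 449 rad/s, so T = P/ω = 825×745.7 / 449.0 = 1370 N·m.
J = πd⁴/32 = π(0.0633)⁴/32 = 1.576×10^-6 m⁴.
θ = T·L/(G·J) = 1370 × 2.12 / (40.8×10⁹ × 1.576×10^-6) = 0.04517 rad.

2.59°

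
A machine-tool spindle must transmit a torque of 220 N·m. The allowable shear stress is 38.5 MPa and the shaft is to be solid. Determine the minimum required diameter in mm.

30.8 mm

For a solid shaft τ_max = 16T/(πd³), so d = (16T/(π τ_allow))^(1/3) = (16·220.0/(π·3.85×10^7))^(1/3) = 0.03076 m.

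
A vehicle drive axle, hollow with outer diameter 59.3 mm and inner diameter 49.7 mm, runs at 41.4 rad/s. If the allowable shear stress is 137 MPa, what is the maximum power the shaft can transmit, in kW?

J = π(d_o⁴ − d_i⁴)/32 = π(0.0593⁴ − 0.0497⁴)/32 = 6.150×10^-7 m⁴.
T_max = τ_allow·J/r = 1.37×10^8 × 6.150×10^-7 / 0.0296 = 2842 N·m.
ω = 41.4 rad/s, so P_max = T_max·ω = 1.176×10^5 W.

118 kW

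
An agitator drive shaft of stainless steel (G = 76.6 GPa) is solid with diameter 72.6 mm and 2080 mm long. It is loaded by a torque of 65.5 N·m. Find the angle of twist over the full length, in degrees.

0.0374°

J = πd⁴/32 = π(0.0726)⁴/32 = 2.727×10^-6 m⁴.
θ = T·L/(G·J) = 65.50 × 2.08 / (76.6×10⁹ × 2.727×10^-6) = 6.521×10^-4 rad.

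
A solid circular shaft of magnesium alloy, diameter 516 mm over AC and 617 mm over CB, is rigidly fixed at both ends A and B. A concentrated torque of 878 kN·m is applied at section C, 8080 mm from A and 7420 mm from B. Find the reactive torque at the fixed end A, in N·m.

272000 N·m

Compatibility: T_A·a/J_AC = T_B·b/J_CB with T_A + T_B = T₀.
J_AC = 6.96×10^-3 m⁴, J_CB = 0.0142 m⁴, so T_A = T₀·(J_AC/a)/((J_AC/a)+(J_CB/b)) = 272200 N·m, T_B = 605800 N·m.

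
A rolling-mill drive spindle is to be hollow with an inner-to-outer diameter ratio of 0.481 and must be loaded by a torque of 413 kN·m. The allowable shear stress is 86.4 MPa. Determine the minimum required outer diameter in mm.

For a hollow shaft with d_i/d_o = 0.481: τ_max = 16T/(π d_o³ (1−k⁴)), so d_o = [16T/(π τ_allow (1−k⁴))]^(1/3) = [16·413000/(π·8.64×10^7·0.9465)]^(1/3) = 0.2952 m.

295 mm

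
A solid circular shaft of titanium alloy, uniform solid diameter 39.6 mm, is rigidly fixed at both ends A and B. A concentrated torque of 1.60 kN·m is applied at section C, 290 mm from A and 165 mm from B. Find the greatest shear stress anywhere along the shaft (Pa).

8.36e7 Pa

With uniform GJ and both ends fixed, compatibility θ_AC = θ_CB gives T_A·a = T_B·b, together with T_A + T_B = T₀.
T_A = T₀·b/(a+b) = 1600·165/455.0 = 580.2 N·m; T_B = 1020 N·m.
τ in each portion: τ_AC = 4.76×10^7 Pa, τ_CB = 8.36×10^7 Pa; maximum is in CB.
τ_max = T_CB·r/J = 1020·0.0198/2.41×10^-7 = 8.364×10^7 Pa.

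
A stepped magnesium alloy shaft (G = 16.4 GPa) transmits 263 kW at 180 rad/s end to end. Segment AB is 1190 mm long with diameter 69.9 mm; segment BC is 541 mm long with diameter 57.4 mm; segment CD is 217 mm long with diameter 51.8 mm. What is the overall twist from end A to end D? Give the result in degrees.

ω = 180 rad/s, so T = P/ω = 263×10³ / 180.0 = 1461 N·m.
J_AB = π(0.0699)⁴/32 = 2.34×10^-6 m⁴; J_BC = π(0.0574)⁴/32 = 1.07×10^-6 m⁴; J_CD = π(0.0518)⁴/32 = 7.07×10^-7 m⁴.
θ = (T/G)·Σ L_i/J_i = (1461/16.4×10⁹)·(1.19/2.34×10^-6 + 0.541/1.07×10^-6 + 0.217/7.07×10^-7) = 0.1178 rad.

6.75°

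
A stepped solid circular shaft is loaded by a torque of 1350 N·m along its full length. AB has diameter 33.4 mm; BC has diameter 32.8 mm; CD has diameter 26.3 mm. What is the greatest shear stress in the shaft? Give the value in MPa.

378 MPa

Under the same torque, τ_max = 16T/(πd³) is largest where d is smallest — segment CD (d = 26.3 mm).
τ_max = 16·1350/(π·(0.0263)³) = 3.780×10^8 Pa.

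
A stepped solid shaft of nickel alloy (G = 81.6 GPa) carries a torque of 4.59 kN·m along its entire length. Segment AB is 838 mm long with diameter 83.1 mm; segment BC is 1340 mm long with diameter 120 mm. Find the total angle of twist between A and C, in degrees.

0.789°

J_AB = π(0.0831)⁴/32 = 4.68×10^-6 m⁴; J_BC = π(0.120)⁴/32 = 2.04×10^-5 m⁴.
θ = (T/G)·Σ L_i/J_i = (4590/81.6×10⁹)·(0.838/4.68×10^-6 + 1.34/2.04×10^-5) = 0.01377 rad.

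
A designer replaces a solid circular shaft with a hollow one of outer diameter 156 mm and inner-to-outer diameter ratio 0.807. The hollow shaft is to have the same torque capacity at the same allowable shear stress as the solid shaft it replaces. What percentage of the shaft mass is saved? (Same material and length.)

49.6 %

Equal τ_max and T ⇒ the solid shaft needs d_s³ = d_o³(1−k⁴), so d_s = 156·(1−0.807⁴)^(1/3) = 129.8 mm.
Area ratio A_h/A_s = d_o²(1−k²)/d_s² = (1−k²)/(1−k⁴)^(2/3) = 0.5038.
Mass saving = 1 − 0.5038 = 49.6 %.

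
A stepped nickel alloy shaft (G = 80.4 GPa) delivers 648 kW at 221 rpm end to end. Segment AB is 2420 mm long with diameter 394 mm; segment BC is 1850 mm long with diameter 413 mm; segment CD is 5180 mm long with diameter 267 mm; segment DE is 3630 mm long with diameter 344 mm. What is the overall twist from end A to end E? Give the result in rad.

0.00512 rad

ω = 2π·221/60 = 23.14 rad/s, so T = P/ω = 648×10³ / 23.14 = 28000 N·m.
J_AB = π(0.394)⁴/32 = 2.37×10^-3 m⁴; J_BC = π(0.413)⁴/32 = 2.86×10^-3 m⁴; J_CD = π(0.267)⁴/32 = 4.99×10^-4 m⁴; J_DE = π(0.344)⁴/32 = 1.37×10^-3 m⁴.
θ = (T/G)·Σ L_i/J_i = (28000/80.4×10⁹)·(2.42/2.37×10^-3 + 1.85/2.86×10^-3 + 5.18/4.99×10^-4 + 3.63/1.37×10^-3) = 5.117×10^-3 rad.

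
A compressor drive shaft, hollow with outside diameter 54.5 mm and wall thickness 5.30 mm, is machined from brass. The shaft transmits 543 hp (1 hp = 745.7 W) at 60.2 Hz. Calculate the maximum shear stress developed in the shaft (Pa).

ω = 2π·60.2 = 378.2 rad/s, so T = P/ω = 543×745.7 / 378.2 = 1071 N·m.
J = π(d_o⁴ − d_i⁴)/32 = π(0.0545⁴ − 0.0439⁴)/32 = 5.015×10^-7 m⁴.
τ_max = T·r/J = 1071 × 0.0272 / 5.015×10^-7 = 5.817×10^7 Pa.

5.82e7 Pa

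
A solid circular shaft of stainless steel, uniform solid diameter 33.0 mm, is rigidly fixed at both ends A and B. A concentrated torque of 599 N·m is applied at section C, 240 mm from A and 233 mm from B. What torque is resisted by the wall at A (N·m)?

With uniform GJ and both ends fixed, compatibility θ_AC = θ_CB gives T_A·a = T_B·b, together with T_A + T_B = T₀.
T_A = T₀·b/(a+b) = 599.0·233/473.0 = 295.1 N·m; T_B = 303.9 N·m.

295 N·m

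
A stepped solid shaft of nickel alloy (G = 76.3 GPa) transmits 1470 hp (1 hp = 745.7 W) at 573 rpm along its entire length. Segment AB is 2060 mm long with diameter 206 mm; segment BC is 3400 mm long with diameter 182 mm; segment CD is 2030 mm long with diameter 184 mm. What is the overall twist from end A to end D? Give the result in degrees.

ω = 2π·573/60 = 60.00 rad/s, so T = P/ω = 1470×745.7 / 60.00 = 18270 N·m.
J_AB = π(0.206)⁴/32 = 1.77×10^-4 m⁴; J_BC = π(0.182)⁴/32 = 1.08×10^-4 m⁴; J_CD = π(0.184)⁴/32 = 1.13×10^-4 m⁴.
θ = (T/G)·Σ L_i/J_i = (18270/76.3×10⁹)·(2.06/1.77×10^-4 + 3.40/1.08×10^-4 + 2.03/1.13×10^-4) = 0.01467 rad.

0.840°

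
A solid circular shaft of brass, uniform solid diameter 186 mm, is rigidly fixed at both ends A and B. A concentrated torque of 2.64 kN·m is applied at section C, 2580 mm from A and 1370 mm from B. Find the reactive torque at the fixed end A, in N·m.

With uniform GJ and both ends fixed, compatibility θ_AC = θ_CB gives T_A·a = T_B·b, together with T_A + T_B = T₀.
T_A = T₀·b/(a+b) = 2640·1370/3950 = 915.6 N·m; T_B = 1724 N·m.

916 N·m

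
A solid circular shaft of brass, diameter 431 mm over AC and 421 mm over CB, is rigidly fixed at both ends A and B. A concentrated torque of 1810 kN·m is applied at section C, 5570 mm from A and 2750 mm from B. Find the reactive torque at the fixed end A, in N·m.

636000 N·m

Compatibility: T_A·a/J_AC = T_B·b/J_CB with T_A + T_B = T₀.
J_AC = 3.39×10^-3 m⁴, J_CB = 3.08×10^-3 m⁴, so T_A = T₀·(J_AC/a)/((J_AC/a)+(J_CB/b)) = 636400 N·m, T_B = 1.174e6 N·m.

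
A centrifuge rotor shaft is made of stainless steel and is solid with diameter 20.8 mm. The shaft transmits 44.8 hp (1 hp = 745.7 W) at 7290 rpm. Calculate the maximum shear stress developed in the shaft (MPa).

24.8 MPa

ω = 2π·7290/60 = 763.4 rad/s, so T = P/ω = 44.8×745.7 / 763.4 = 43.76 N·m.
J = πd⁴/32 = π(0.0208)⁴/32 = 1.838×10^-8 m⁴.
τ_max = T·r/J = 43.76 × 0.0104 / 1.838×10^-8 = 2.477×10^7 Pa.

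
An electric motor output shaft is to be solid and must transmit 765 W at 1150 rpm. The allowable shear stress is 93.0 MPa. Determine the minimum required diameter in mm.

ω = 2π·1150/60 = 120.4 rad/s, so T = P/ω = 765 / 120.4 = 6.352 N·m.
For a solid shaft τ_max = 16T/(πd³), so d = (16T/(π τ_allow))^(1/3) = (16·6.352/(π·9.30×10^7))^(1/3) = 0.007033 m.

7.03 mm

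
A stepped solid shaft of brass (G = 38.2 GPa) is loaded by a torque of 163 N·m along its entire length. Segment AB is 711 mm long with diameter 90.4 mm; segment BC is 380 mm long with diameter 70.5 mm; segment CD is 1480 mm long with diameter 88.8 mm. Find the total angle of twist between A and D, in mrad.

J_AB = π(0.0904)⁴/32 = 6.56×10^-6 m⁴; J_BC = π(0.0705)⁴/32 = 2.43×10^-6 m⁴; J_CD = π(0.0888)⁴/32 = 6.10×10^-6 m⁴.
θ = (T/G)·Σ L_i/J_i = (163.0/38.2×10⁹)·(0.711/6.56×10^-6 + 0.380/2.43×10^-6 + 1.48/6.10×10^-6) = 2.166×10^-3 rad.

2.17 mrad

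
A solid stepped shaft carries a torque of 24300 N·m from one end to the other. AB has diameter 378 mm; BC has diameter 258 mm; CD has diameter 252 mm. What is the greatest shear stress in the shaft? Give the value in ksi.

Under the same torque, τ_max = 16T/(πd³) is largest where d is smallest — segment CD (d = 252 mm).
τ_max = 16·24300/(π·(0.252)³) = 7.733×10^6 Pa.

1.12 ksi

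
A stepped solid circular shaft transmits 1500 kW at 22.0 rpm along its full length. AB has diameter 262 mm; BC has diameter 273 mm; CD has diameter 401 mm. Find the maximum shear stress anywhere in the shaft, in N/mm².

ω = 2π·22.0/60 = 2.304 rad/s, so T = P/ω = 1500×10³ / 2.304 = 651100 N·m.
Under the same torque, τ_max = 16T/(πd³) is largest where d is smallest — segment AB (d = 262 mm).
τ_max = 16·651100/(π·(0.262)³) = 1.844×10^8 Pa.

184 N/mm²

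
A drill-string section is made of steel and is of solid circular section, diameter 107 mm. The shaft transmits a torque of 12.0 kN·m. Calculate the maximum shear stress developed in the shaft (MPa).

J = πd⁴/32 = π(0.107)⁴/32 = 1.287×10^-5 m⁴.
τ_max = T·r/J = 12000 × 0.0535 / 1.287×10^-5 = 4.989×10^7 Pa.

49.9 MPa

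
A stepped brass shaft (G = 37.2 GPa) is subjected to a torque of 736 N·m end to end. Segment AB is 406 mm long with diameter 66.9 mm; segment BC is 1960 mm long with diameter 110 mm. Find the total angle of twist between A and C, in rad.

0.00678 rad

J_AB = π(0.0669)⁴/32 = 1.97×10^-6 m⁴; J_BC = π(0.110)⁴/32 = 1.44×10^-5 m⁴.
θ = (T/G)·Σ L_i/J_i = (736.0/37.2×10⁹)·(0.406/1.97×10^-6 + 1.96/1.44×10^-5) = 6.783×10^-3 rad.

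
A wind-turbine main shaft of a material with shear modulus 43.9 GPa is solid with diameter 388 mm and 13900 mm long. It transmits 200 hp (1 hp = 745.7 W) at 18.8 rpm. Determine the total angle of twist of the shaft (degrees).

ω = 2π·18.8/60 = 1.969 rad/s, so T = P/ω = 200×745.7 / 1.969 = 75750 N·m.
J = πd⁴/32 = π(0.388)⁴/32 = 2.225×10^-3 m⁴.
θ = T·L/(G·J) = 75750 × 13.9 / (43.9×10⁹ × 2.225×10^-3) = 0.01078 rad.

0.618°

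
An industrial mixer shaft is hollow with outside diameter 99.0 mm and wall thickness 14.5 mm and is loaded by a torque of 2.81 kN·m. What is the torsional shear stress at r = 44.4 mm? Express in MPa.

17.6 MPa

J = π(d_o⁴ − d_i⁴)/32 = π(0.0990⁴ − 0.0700⁴)/32 = 7.073×10^-6 m⁴.
Shear stress varies linearly with radius: τ = T·r/J = 2810 × 0.0444 / 7.073×10^-6 = 1.764×10^7 Pa.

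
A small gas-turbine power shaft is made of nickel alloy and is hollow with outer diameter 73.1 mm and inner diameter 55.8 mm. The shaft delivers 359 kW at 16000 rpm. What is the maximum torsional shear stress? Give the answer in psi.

613 psi

ω = 2π·16000/60 = 1676 rad/s, so T = P/ω = 359×10³ / 1676 = 214.3 N·m.
J = π(d_o⁴ − d_i⁴)/32 = π(0.0731⁴ − 0.0558⁴)/32 = 1.852×10^-6 m⁴.
τ_max = T·r/J = 214.3 × 0.0365 / 1.852×10^-6 = 4.230×10^6 Pa.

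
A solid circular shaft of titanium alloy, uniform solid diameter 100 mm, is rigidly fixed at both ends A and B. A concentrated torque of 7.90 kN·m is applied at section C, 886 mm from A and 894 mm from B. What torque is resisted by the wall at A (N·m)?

3970 N·m

With uniform GJ and both ends fixed, compatibility θ_AC = θ_CB gives T_A·a = T_B·b, together with T_A + T_B = T₀.
T_A = T₀·b/(a+b) = 7900·894/1780 = 3968 N·m; T_B = 3932 N·m.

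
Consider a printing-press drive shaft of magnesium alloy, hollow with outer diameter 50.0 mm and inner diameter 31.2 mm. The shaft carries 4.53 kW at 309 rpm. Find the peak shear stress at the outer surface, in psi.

975 psi

ω = 2π·309/60 = 32.36 rad/s, so T = P/ω = 4.53×10³ / 32.36 = 140.0 N·m.
J = π(d_o⁴ − d_i⁴)/32 = π(0.0500⁴ − 0.0312⁴)/32 = 5.206×10^-7 m⁴.
τ_max = T·r/J = 140.0 × 0.0250 / 5.206×10^-7 = 6.723×10^6 Pa.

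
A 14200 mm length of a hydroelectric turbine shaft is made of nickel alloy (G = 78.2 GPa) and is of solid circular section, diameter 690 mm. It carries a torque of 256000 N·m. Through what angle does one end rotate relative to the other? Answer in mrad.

2.09 mrad

J = πd⁴/32 = π(0.690)⁴/32 = 0.02225 m⁴.
θ = T·L/(G·J) = 256000 × 14.2 / (78.2×10⁹ × 0.02225) = 2.089×10^-3 rad.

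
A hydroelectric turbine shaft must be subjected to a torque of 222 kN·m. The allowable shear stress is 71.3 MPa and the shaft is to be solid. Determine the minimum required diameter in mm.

251 mm

For a solid shaft τ_max = 16T/(πd³), so d = (16T/(π τ_allow))^(1/3) = (16·222000/(π·7.13×10^7))^(1/3) = 0.2512 m.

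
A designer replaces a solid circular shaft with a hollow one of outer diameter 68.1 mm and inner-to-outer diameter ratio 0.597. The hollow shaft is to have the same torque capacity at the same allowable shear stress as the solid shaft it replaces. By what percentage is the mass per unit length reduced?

29.5 %

Equal τ_max and T ⇒ the solid shaft needs d_s³ = d_o³(1−k⁴), so d_s = 68.1·(1−0.597⁴)^(1/3) = 65.08 mm.
Area ratio A_h/A_s = d_o²(1−k²)/d_s² = (1−k²)/(1−k⁴)^(2/3) = 0.7046.
Mass saving = 1 − 0.7046 = 29.5 %.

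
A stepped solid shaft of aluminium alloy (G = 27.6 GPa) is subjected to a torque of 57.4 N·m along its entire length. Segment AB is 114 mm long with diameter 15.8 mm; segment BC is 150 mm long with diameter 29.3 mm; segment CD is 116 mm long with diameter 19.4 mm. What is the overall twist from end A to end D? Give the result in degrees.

J_AB = π(0.0158)⁴/32 = 6.12×10^-9 m⁴; J_BC = π(0.0293)⁴/32 = 7.24×10^-8 m⁴; J_CD = π(0.0194)⁴/32 = 1.39×10^-8 m⁴.
θ = (T/G)·Σ L_i/J_i = (57.40/27.6×10⁹)·(0.114/6.12×10^-9 + 0.150/7.24×10^-8 + 0.116/1.39×10^-8) = 0.06041 rad.

3.46°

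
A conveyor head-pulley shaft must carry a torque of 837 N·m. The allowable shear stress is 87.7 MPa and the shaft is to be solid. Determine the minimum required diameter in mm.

36.5 mm

For a solid shaft τ_max = 16T/(πd³), so d = (16T/(π τ_allow))^(1/3) = (16·837.0/(π·8.77×10^7))^(1/3) = 0.03649 m.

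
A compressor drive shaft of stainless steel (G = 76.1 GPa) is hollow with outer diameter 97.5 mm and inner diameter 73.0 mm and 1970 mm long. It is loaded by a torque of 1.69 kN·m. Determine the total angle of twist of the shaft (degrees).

0.412°

J = π(d_o⁴ − d_i⁴)/32 = π(0.0975⁴ − 0.0730⁴)/32 = 6.084×10^-6 m⁴.
θ = T·L/(G·J) = 1690 × 1.97 / (76.1×10⁹ × 6.084×10^-6) = 7.191×10^-3 rad.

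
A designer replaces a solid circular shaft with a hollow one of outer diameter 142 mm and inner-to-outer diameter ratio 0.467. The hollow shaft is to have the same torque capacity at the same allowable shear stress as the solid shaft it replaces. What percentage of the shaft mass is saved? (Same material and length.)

19.2 %

Equal τ_max and T ⇒ the solid shaft needs d_s³ = d_o³(1−k⁴), so d_s = 142·(1−0.467⁴)^(1/3) = 139.7 mm.
Area ratio A_h/A_s = d_o²(1−k²)/d_s² = (1−k²)/(1−k⁴)^(2/3) = 0.8077.
Mass saving = 1 − 0.8077 = 19.2 %.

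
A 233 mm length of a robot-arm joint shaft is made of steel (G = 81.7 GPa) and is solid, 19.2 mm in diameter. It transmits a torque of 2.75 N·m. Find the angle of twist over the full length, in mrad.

0.588 mrad

J = πd⁴/32 = π(0.0192)⁴/32 = 1.334×10^-8 m⁴.
θ = T·L/(G·J) = 2.750 × 0.233 / (81.7×10⁹ × 1.334×10^-8) = 5.878×10^-4 rad.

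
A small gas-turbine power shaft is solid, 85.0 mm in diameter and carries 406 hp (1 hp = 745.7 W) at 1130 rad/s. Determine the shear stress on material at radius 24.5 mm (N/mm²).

ω = 1130 rad/s, so T = P/ω = 406×745.7 / 1130 = 267.9 N·m.
J = πd⁴/32 = π(0.0850)⁴/32 = 5.125×10^-6 m⁴.
Shear stress varies linearly with radius: τ = T·r/J = 267.9 × 0.0245 / 5.125×10^-6 = 1.281×10^6 Pa.

1.28 N/mm²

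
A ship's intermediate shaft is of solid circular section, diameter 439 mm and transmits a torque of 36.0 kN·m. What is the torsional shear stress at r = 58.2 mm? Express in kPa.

J = πd⁴/32 = π(0.439)⁴/32 = 3.646×10^-3 m⁴.
Shear stress varies linearly with radius: τ = T·r/J = 36000 × 0.0582 / 3.646×10^-3 = 5.746×10^5 Pa.

575 kPa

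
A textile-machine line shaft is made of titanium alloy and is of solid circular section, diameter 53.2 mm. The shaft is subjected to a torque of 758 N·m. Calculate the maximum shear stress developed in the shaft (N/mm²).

25.6 N/mm²

J = πd⁴/32 = π(0.0532)⁴/32 = 7.864×10^-7 m⁴.
τ_max = T·r/J = 758.0 × 0.0266 / 7.864×10^-7 = 2.564×10^7 Pa.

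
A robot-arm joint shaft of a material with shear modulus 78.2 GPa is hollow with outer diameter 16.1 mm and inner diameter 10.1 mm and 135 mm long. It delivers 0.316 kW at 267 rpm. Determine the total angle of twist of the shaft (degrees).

ω = 2π·267/60 = 27.96 rad/s, so T = P/ω = 0.316×10³ / 27.96 = 11.30 N·m.
J = π(d_o⁴ − d_i⁴)/32 = π(0.0161⁴ − 0.0101⁴)/32 = 5.575×10^-9 m⁴.
θ = T·L/(G·J) = 11.30 × 0.135 / (78.2×10⁹ × 5.575×10^-9) = 3.500×10^-3 rad.

0.201°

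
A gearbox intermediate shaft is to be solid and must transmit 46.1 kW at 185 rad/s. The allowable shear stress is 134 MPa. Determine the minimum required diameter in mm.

ω = 185 rad/s, so T = P/ω = 46.1×10³ / 185.0 = 249.2 N·m.
For a solid shaft τ_max = 16T/(πd³), so d = (16T/(π τ_allow))^(1/3) = (16·249.2/(π·1.34×10^8))^(1/3) = 0.02116 m.

21.2 mm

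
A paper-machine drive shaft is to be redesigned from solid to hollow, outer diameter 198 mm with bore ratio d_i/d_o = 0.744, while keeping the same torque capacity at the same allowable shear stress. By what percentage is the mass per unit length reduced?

43.0 %

Equal τ_max and T ⇒ the solid shaft needs d_s³ = d_o³(1−k⁴), so d_s = 198·(1−0.744⁴)^(1/3) = 175.3 mm.
Area ratio A_h/A_s = d_o²(1−k²)/d_s² = (1−k²)/(1−k⁴)^(2/3) = 0.5698.
Mass saving = 1 − 0.5698 = 43.0 %.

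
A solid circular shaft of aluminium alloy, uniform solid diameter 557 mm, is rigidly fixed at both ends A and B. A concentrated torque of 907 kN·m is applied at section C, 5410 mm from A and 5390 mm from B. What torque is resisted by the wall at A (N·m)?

453000 N·m

With uniform GJ and both ends fixed, compatibility θ_AC = θ_CB gives T_A·a = T_B·b, together with T_A + T_B = T₀.
T_A = T₀·b/(a+b) = 907000·5390/10800 = 452700 N·m; T_B = 454300 N·m.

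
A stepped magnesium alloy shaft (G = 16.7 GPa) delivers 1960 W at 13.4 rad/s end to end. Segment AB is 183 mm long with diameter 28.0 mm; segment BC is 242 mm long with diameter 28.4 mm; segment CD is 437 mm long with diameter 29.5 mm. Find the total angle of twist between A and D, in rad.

0.111 rad

ω = 13.4 rad/s, so T = P/ω = 1960 / 13.40 = 146.3 N·m.
J_AB = π(0.0280)⁴/32 = 6.03×10^-8 m⁴; J_BC = π(0.0284)⁴/32 = 6.39×10^-8 m⁴; J_CD = π(0.0295)⁴/32 = 7.44×10^-8 m⁴.
θ = (T/G)·Σ L_i/J_i = (146.3/16.7×10⁹)·(0.183/6.03×10^-8 + 0.242/6.39×10^-8 + 0.437/7.44×10^-8) = 0.1112 rad.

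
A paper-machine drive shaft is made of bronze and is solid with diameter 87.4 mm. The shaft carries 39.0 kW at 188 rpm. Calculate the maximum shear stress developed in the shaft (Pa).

1.51e7 Pa

ω = 2π·188/60 = 19.69 rad/s, so T = P/ω = 39.0×10³ / 19.69 = 1981 N·m.
J = πd⁴/32 = π(0.0874)⁴/32 = 5.729×10^-6 m⁴.
τ_max = T·r/J = 1981 × 0.0437 / 5.729×10^-6 = 1.511×10^7 Pa.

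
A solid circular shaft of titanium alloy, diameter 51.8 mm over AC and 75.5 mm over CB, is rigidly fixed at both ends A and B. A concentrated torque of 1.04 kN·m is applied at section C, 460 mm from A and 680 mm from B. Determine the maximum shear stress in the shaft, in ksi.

1.36 ksi

Compatibility: T_A·a/J_AC = T_B·b/J_CB with T_A + T_B = T₀.
J_AC = 7.07×10^-7 m⁴, J_CB = 3.19×10^-6 m⁴, so T_A = T₀·(J_AC/a)/((J_AC/a)+(J_CB/b)) = 256.6 N·m, T_B = 783.4 N·m.
τ in each portion: τ_AC = 9.40×10^6 Pa, τ_CB = 9.27×10^6 Pa; maximum is in AC.
τ_max = T_AC·r/J = 256.6·0.0259/7.07×10^-7 = 9.403×10^6 Pa.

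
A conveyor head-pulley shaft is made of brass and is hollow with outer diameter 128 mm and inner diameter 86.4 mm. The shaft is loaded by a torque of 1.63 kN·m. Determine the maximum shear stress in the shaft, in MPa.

J = π(d_o⁴ − d_i⁴)/32 = π(0.128⁴ − 0.0864⁴)/32 = 2.088×10^-5 m⁴.
τ_max = T·r/J = 1630 × 0.0640 / 2.088×10^-5 = 4.996×10^6 Pa.

5.00 MPa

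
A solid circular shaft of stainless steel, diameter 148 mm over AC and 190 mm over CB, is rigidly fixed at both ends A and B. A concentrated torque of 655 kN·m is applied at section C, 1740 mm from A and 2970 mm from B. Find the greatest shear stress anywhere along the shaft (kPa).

Compatibility: T_A·a/J_AC = T_B·b/J_CB with T_A + T_B = T₀.
J_AC = 4.71×10^-5 m⁴, J_CB = 1.28×10^-4 m⁴, so T_A = T₀·(J_AC/a)/((J_AC/a)+(J_CB/b)) = 252800 N·m, T_B = 402200 N·m.
τ in each portion: τ_AC = 3.97×10^8 Pa, τ_CB = 2.99×10^8 Pa; maximum is in AC.
τ_max = T_AC·r/J = 252800·0.0740/4.71×10^-5 = 3.971×10^8 Pa.

397000 kPa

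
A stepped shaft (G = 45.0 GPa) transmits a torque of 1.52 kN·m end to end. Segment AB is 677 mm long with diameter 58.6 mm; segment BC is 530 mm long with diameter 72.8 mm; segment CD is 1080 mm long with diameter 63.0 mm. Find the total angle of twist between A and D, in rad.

J_AB = π(0.0586)⁴/32 = 1.16×10^-6 m⁴; J_BC = π(0.0728)⁴/32 = 2.76×10^-6 m⁴; J_CD = π(0.0630)⁴/32 = 1.55×10^-6 m⁴.
θ = (T/G)·Σ L_i/J_i = (1520/45.0×10⁹)·(0.677/1.16×10^-6 + 0.530/2.76×10^-6 + 1.08/1.55×10^-6) = 0.04983 rad.

0.0498 rad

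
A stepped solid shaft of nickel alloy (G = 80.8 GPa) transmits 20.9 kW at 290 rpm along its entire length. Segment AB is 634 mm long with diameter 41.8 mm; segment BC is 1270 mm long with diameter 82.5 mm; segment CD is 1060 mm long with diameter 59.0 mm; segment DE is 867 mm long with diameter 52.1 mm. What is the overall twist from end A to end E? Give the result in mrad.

ω = 2π·290/60 = 30.37 rad/s, so T = P/ω = 20.9×10³ / 30.37 = 688.2 N·m.
J_AB = π(0.0418)⁴/32 = 3.00×10^-7 m⁴; J_BC = π(0.0825)⁴/32 = 4.55×10^-6 m⁴; J_CD = π(0.0590)⁴/32 = 1.19×10^-6 m⁴; J_DE = π(0.0521)⁴/32 = 7.23×10^-7 m⁴.
θ = (T/G)·Σ L_i/J_i = (688.2/80.8×10⁹)·(0.634/3.00×10^-7 + 1.27/4.55×10^-6 + 1.06/1.19×10^-6 + 0.867/7.23×10^-7) = 0.03819 rad.

38.2 mrad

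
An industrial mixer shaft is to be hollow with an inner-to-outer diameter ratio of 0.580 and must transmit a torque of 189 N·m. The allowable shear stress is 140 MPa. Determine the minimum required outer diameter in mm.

For a hollow shaft with d_i/d_o = 0.580: τ_max = 16T/(π d_o³ (1−k⁴)), so d_o = [16T/(π τ_allow (1−k⁴))]^(1/3) = [16·189.0/(π·1.40×10^8·0.8868)]^(1/3) = 0.01979 m.

19.8 mm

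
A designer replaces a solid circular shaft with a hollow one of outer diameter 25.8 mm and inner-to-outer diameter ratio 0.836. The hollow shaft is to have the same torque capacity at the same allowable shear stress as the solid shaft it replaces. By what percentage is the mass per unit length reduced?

Equal τ_max and T ⇒ the solid shaft needs d_s³ = d_o³(1−k⁴), so d_s = 25.8·(1−0.836⁴)^(1/3) = 20.63 mm.
Area ratio A_h/A_s = d_o²(1−k²)/d_s² = (1−k²)/(1−k⁴)^(2/3) = 0.4708.
Mass saving = 1 − 0.4708 = 52.9 %.

52.9 %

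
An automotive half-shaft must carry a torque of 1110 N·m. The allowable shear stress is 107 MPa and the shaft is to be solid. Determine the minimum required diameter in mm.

37.5 mm

For a solid shaft τ_max = 16T/(πd³), so d = (16T/(π τ_allow))^(1/3) = (16·1110/(π·1.07×10^8))^(1/3) = 0.03752 m.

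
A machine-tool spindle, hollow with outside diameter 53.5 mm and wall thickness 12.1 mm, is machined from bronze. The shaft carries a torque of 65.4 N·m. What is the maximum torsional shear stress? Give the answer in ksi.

J = π(d_o⁴ − d_i⁴)/32 = π(0.0535⁴ − 0.0293⁴)/32 = 7.319×10^-7 m⁴.
τ_max = T·r/J = 65.40 × 0.0267 / 7.319×10^-7 = 2.390×10^6 Pa.

0.347 ksi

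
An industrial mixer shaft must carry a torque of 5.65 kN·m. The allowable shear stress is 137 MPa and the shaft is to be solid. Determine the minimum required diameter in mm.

For a solid shaft τ_max = 16T/(πd³), so d = (16T/(π τ_allow))^(1/3) = (16·5650/(π·1.37×10^8))^(1/3) = 0.05944 m.

59.4 mm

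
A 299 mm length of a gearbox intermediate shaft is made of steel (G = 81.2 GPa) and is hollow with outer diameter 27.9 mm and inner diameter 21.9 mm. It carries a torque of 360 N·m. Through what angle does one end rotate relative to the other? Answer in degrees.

2.06°

J = π(d_o⁴ − d_i⁴)/32 = π(0.0279⁴ − 0.0219⁴)/32 = 3.690×10^-8 m⁴.
θ = T·L/(G·J) = 360.0 × 0.299 / (81.2×10⁹ × 3.690×10^-8) = 0.03592 rad.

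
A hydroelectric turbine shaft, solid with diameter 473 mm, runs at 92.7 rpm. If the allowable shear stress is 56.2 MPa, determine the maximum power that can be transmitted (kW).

11300 kW

J = πd⁴/32 = π(0.473)⁴/32 = 4.914×10^-3 m⁴.
T_max = τ_allow·J/r = 5.62×10^7 × 4.914×10^-3 / 0.236 = 1.168e6 N·m.
ω = 2π·92.7/60 = 9.708 rad/s, so P_max = T_max·ω = 1.134×10^7 W.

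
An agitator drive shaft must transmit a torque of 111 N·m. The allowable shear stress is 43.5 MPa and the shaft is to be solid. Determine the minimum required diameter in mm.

23.5 mm

For a solid shaft τ_max = 16T/(πd³), so d = (16T/(π τ_allow))^(1/3) = (16·111.0/(π·4.35×10^7))^(1/3) = 0.02351 m.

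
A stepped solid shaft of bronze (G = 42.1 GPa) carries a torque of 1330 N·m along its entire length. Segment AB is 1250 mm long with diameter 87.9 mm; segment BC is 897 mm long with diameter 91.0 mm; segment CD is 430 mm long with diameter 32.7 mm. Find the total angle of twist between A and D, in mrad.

J_AB = π(0.0879)⁴/32 = 5.86×10^-6 m⁴; J_BC = π(0.0910)⁴/32 = 6.73×10^-6 m⁴; J_CD = π(0.0327)⁴/32 = 1.12×10^-7 m⁴.
θ = (T/G)·Σ L_i/J_i = (1330/42.1×10⁹)·(1.25/5.86×10^-6 + 0.897/6.73×10^-6 + 0.430/1.12×10^-7) = 0.1320 rad.

132 mrad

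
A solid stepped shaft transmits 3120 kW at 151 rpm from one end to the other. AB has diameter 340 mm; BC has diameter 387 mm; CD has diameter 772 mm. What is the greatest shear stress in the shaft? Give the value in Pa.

2.56e7 Pa

ω = 2π·151/60 = 15.81 rad/s, so T = P/ω = 3120×10³ / 15.81 = 197300 N·m.
Under the same torque, τ_max = 16T/(πd³) is largest where d is smallest — segment AB (d = 340 mm).
τ_max = 16·197300/(π·(0.340)³) = 2.557×10^7 Pa.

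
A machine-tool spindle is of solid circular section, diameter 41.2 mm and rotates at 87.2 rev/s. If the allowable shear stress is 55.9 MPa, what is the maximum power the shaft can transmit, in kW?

421 kW

J = πd⁴/32 = π(0.0412)⁴/32 = 2.829×10^-7 m⁴.
T_max = τ_allow·J/r = 5.59×10^7 × 2.829×10^-7 / 0.0206 = 767.6 N·m.
ω = 2π·87.2 = 547.9 rad/s, so P_max = T_max·ω = 4.206×10^5 W.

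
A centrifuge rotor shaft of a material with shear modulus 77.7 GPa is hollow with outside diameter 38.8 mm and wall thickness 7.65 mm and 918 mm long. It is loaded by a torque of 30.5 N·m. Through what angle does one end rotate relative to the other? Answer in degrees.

J = π(d_o⁴ − d_i⁴)/32 = π(0.0388⁴ − 0.0235⁴)/32 = 1.926×10^-7 m⁴.
θ = T·L/(G·J) = 30.50 × 0.918 / (77.7×10⁹ × 1.926×10^-7) = 1.871×10^-3 rad.

0.107°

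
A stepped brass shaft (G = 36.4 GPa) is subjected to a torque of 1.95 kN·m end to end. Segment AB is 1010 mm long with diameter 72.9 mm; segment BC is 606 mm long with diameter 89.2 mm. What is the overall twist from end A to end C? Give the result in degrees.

J_AB = π(0.0729)⁴/32 = 2.77×10^-6 m⁴; J_BC = π(0.0892)⁴/32 = 6.22×10^-6 m⁴.
θ = (T/G)·Σ L_i/J_i = (1950/36.4×10⁹)·(1.01/2.77×10^-6 + 0.606/6.22×10^-6) = 0.02474 rad.

1.42°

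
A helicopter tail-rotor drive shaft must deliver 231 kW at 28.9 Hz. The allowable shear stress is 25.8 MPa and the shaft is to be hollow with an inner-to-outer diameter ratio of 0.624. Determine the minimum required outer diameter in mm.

66.6 mm

ω = 2π·28.9 = 181.6 rad/s, so T = P/ω = 231×10³ / 181.6 = 1272 N·m.
For a hollow shaft with d_i/d_o = 0.624: τ_max = 16T/(π d_o³ (1−k⁴)), so d_o = [16T/(π τ_allow (1−k⁴))]^(1/3) = [16·1272/(π·2.58×10^7·0.8484)]^(1/3) = 0.06664 m.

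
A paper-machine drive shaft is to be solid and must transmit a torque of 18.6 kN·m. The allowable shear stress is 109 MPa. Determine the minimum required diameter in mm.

95.4 mm

For a solid shaft τ_max = 16T/(πd³), so d = (16T/(π τ_allow))^(1/3) = (16·18600/(π·1.09×10^8))^(1/3) = 0.09543 m.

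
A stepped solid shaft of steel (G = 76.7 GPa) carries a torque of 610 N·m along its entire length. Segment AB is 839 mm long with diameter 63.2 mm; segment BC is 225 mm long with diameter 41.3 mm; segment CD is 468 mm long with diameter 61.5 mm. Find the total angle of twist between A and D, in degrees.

J_AB = π(0.0632)⁴/32 = 1.57×10^-6 m⁴; J_BC = π(0.0413)⁴/32 = 2.86×10^-7 m⁴; J_CD = π(0.0615)⁴/32 = 1.40×10^-6 m⁴.
θ = (T/G)·Σ L_i/J_i = (610.0/76.7×10⁹)·(0.839/1.57×10^-6 + 0.225/2.86×10^-7 + 0.468/1.40×10^-6) = 0.01318 rad.

0.755°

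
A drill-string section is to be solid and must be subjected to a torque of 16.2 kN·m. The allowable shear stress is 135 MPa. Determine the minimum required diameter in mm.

84.9 mm

For a solid shaft τ_max = 16T/(πd³), so d = (16T/(π τ_allow))^(1/3) = (16·16200/(π·1.35×10^8))^(1/3) = 0.08486 m.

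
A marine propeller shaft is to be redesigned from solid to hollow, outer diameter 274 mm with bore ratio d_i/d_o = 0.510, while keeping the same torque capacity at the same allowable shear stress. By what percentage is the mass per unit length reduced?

Equal τ_max and T ⇒ the solid shaft needs d_s³ = d_o³(1−k⁴), so d_s = 274·(1−0.510⁴)^(1/3) = 267.7 mm.
Area ratio A_h/A_s = d_o²(1−k²)/d_s² = (1−k²)/(1−k⁴)^(2/3) = 0.7753.
Mass saving = 1 − 0.7753 = 22.5 %.

22.5 %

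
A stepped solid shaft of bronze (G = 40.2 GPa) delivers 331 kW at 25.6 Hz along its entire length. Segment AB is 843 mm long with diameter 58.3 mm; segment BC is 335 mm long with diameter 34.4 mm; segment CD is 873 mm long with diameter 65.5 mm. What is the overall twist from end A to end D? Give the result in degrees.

10.7°

ω = 2π·25.6 = 160.8 rad/s, so T = P/ω = 331×10³ / 160.8 = 2058 N·m.
J_AB = π(0.0583)⁴/32 = 1.13×10^-6 m⁴; J_BC = π(0.0344)⁴/32 = 1.37×10^-7 m⁴; J_CD = π(0.0655)⁴/32 = 1.81×10^-6 m⁴.
θ = (T/G)·Σ L_i/J_i = (2058/40.2×10⁹)·(0.843/1.13×10^-6 + 0.335/1.37×10^-7 + 0.873/1.81×10^-6) = 0.1875 rad.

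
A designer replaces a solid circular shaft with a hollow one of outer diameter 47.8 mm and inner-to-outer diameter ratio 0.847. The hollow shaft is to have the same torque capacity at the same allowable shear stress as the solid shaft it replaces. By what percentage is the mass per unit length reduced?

Equal τ_max and T ⇒ the solid shaft needs d_s³ = d_o³(1−k⁴), so d_s = 47.8·(1−0.847⁴)^(1/3) = 37.56 mm.
Area ratio A_h/A_s = d_o²(1−k²)/d_s² = (1−k²)/(1−k⁴)^(2/3) = 0.4576.
Mass saving = 1 − 0.4576 = 54.2 %.

54.2 %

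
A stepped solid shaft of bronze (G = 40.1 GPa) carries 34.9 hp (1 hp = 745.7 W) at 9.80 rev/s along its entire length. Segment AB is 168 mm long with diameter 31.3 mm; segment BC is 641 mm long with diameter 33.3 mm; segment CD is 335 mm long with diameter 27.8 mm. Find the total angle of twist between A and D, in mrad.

135 mrad

ω = 2π·9.80 = 61.58 rad/s, so T = P/ω = 34.9×745.7 / 61.58 = 422.7 N·m.
J_AB = π(0.0313)⁴/32 = 9.42×10^-8 m⁴; J_BC = π(0.0333)⁴/32 = 1.21×10^-7 m⁴; J_CD = π(0.0278)⁴/32 = 5.86×10^-8 m⁴.
θ = (T/G)·Σ L_i/J_i = (422.7/40.1×10⁹)·(0.168/9.42×10^-8 + 0.641/1.21×10^-7 + 0.335/5.86×10^-8) = 0.1350 rad.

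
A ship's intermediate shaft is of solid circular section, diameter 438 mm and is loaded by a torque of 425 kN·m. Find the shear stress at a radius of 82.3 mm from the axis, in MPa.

J = πd⁴/32 = π(0.438)⁴/32 = 3.613×10^-3 m⁴.
Shear stress varies linearly with radius: τ = T·r/J = 425000 × 0.0823 / 3.613×10^-3 = 9.680×10^6 Pa.

9.68 MPa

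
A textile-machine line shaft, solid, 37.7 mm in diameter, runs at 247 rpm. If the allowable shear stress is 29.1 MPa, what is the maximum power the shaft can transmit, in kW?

J = πd⁴/32 = π(0.0377)⁴/32 = 1.983×10^-7 m⁴.
T_max = τ_allow·J/r = 2.91×10^7 × 1.983×10^-7 / 0.0189 = 306.2 N·m.
ω = 2π·247/60 = 25.87 rad/s, so P_max = T_max·ω = 7919 W.

7.92 kW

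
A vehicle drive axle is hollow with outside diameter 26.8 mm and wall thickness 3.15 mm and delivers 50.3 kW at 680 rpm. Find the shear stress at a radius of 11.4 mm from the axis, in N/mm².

242 N/mm²

ω = 2π·680/60 = 71.21 rad/s, so T = P/ω = 50.3×10³ / 71.21 = 706.4 N·m.
J = π(d_o⁴ − d_i⁴)/32 = π(0.0268⁴ − 0.0205⁴)/32 = 3.331×10^-8 m⁴.
Shear stress varies linearly with radius: τ = T·r/J = 706.4 × 0.0114 / 3.331×10^-8 = 2.418×10^8 Pa.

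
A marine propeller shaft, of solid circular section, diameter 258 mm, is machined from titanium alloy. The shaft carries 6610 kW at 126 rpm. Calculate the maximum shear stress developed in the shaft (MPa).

ω = 2π·126/60 = 13.19 rad/s, so T = P/ω = 6610×10³ / 13.19 = 501000 N·m.
J = πd⁴/32 = π(0.258)⁴/32 = 4.350×10^-4 m⁴.
τ_max = T·r/J = 501000 × 0.129 / 4.350×10^-4 = 1.486×10^8 Pa.

149 MPa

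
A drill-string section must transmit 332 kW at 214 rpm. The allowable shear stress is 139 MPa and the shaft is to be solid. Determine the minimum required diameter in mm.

81.6 mm

ω = 2π·214/60 = 22.41 rad/s, so T = P/ω = 332×10³ / 22.41 = 14810 N·m.
For a solid shaft τ_max = 16T/(πd³), so d = (16T/(π τ_allow))^(1/3) = (16·14810/(π·1.39×10^8))^(1/3) = 0.08157 m.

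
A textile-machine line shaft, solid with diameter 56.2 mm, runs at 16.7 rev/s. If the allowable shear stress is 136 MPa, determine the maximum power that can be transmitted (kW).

497 kW

J = πd⁴/32 = π(0.0562)⁴/32 = 9.794×10^-7 m⁴.
T_max = τ_allow·J/r = 1.36×10^8 × 9.794×10^-7 / 0.0281 = 4740 N·m.
ω = 2π·16.7 = 104.9 rad/s, so P_max = T_max·ω = 4.974×10^5 W.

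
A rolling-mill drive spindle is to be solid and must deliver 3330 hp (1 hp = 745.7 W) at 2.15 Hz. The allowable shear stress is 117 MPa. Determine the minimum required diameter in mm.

ω = 2π·2.15 = 13.51 rad/s, so T = P/ω = 3330×745.7 / 13.51 = 183800 N·m.
For a solid shaft τ_max = 16T/(πd³), so d = (16T/(π τ_allow))^(1/3) = (16·183800/(π·1.17×10^8))^(1/3) = 0.2000 m.

200 mm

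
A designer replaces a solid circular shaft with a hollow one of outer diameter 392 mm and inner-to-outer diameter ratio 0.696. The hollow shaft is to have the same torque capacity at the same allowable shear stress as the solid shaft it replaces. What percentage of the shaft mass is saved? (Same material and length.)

Equal τ_max and T ⇒ the solid shaft needs d_s³ = d_o³(1−k⁴), so d_s = 392·(1−0.696⁴)^(1/3) = 358.6 mm.
Area ratio A_h/A_s = d_o²(1−k²)/d_s² = (1−k²)/(1−k⁴)^(2/3) = 0.6162.
Mass saving = 1 − 0.6162 = 38.4 %.

38.4 %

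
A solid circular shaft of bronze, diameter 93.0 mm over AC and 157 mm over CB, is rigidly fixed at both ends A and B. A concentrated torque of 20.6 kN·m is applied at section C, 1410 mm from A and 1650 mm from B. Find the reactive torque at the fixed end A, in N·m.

Compatibility: T_A·a/J_AC = T_B·b/J_CB with T_A + T_B = T₀.
J_AC = 7.34×10^-6 m⁴, J_CB = 5.96×10^-5 m⁴, so T_A = T₀·(J_AC/a)/((J_AC/a)+(J_CB/b)) = 2594 N·m, T_B = 18010 N·m.

2590 N·m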